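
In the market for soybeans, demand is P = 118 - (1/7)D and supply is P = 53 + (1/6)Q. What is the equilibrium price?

Set the two price expressions equal: 118 - (1/7)Q = 53 + (1/6)Q.
65 = (13/42)Q, so Q* = 210.
P* = 118 − (1/7)(210) = 88.

P* = 88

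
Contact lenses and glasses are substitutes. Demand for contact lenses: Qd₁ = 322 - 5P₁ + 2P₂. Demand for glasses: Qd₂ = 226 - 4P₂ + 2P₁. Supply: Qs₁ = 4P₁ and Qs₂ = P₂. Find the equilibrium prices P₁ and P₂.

Market 1: 322 - 5P₁ + 2P₂ = 4P₁ → 9P₁ - 2P₂ = 322.
Market 2: 5P₂ - 2P₁ = 226.
Eliminating P₂: 5×(1) + 2×(2) gives 41P₁ = 2062, so P₁ = 2062/41.
Back-substitute into (2): P₂ = (226 + 2×2062/41) / 5 = 2678/41.

P₁ = 2062/41, P₂ = 2678/41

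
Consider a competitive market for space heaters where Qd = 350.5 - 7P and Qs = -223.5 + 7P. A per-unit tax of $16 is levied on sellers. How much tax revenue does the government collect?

Pre-tax equilibrium: P* = 41, Q* = 63.5.
Tax on sellers shifts supply to Qs = -223.5 + 7(P − 16) = -335.5 + 7P.
350.5 - 7P = -335.5 + 7P gives buyer price Pb = 49; sellers receive Ps = 49 − 16 = 33.
New quantity: Q = 350.5 − 7(49) = 7.5.
Revenue = 16 × 7.5 = 120.

Tax revenue = 120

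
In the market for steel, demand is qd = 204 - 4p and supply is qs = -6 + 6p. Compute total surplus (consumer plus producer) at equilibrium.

Total surplus = 3000

Equilibrium: 204 - 4p = -6 + 6p gives p* = 21, q* = 120.
Demand choke price: p = 51; supply starts at p = 1.
CS = ½(51 − 21)(120) = 1800; PS = ½(21 − 1)(120) = 1200.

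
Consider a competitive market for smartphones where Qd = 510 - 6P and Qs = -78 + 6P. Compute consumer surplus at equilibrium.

Equilibrium: 510 - 6P = -78 + 6P gives P* = 49, Q* = 216.
Demand choke price (Qd = 0): P = 85.
CS = ½(85 − 49)(216) = 3888.

Consumer surplus = 3888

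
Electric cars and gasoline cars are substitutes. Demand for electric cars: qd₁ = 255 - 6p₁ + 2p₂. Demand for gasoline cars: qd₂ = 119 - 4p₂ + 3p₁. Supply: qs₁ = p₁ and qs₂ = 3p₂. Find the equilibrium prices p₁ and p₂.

p₁ = 2023/43, p₂ = 1598/43

Market 1: 255 - 6p₁ + 2p₂ = p₁ → 7p₁ - 2p₂ = 255.
Market 2: 7p₂ - 3p₁ = 119.
Eliminating p₂: 7×(1) + 2×(2) gives 43p₁ = 2023, so p₁ = 2023/43.
Back-substitute into (2): p₂ = (119 + 3×2023/43) / 7 = 1598/43.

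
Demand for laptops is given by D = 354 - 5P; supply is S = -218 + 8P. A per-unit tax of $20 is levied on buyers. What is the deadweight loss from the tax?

Deadweight loss = 8000/13

Pre-tax equilibrium: P* = 44, Q* = 134.
Tax on buyers shifts demand to D = 354 − 5(P + 20) = 254 - 5P.
254 - 5P = -218 + 8P gives seller price Ps = 472/13; buyers pay Pb = 472/13 + 20 = 732/13.
New quantity: Q = 354 − 5(732/13) = 942/13.
DWL = ½ × 20 × (134 − 942/13) = 8000/13.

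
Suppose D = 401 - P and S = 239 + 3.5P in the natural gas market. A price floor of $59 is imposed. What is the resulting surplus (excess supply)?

Surplus = 103.5

Equilibrium price would be P* = 36, so the floor at 59 binds.
At P = 59: D = 342, S = 445.5.
Surplus = 445.5 − 342 = 103.5.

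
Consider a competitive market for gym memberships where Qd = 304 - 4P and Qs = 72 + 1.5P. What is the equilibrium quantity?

Q* = 1488/11

Set Qd = Qs: 304 - 4P = 72 + 1.5P.
232 = 5.5P, so P* = 464/11.
Q* = 304 − 4(464/11) = 1488/11.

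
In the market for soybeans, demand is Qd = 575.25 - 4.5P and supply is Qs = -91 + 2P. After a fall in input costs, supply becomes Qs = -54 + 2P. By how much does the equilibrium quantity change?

ΔQ = 333/13

Original equilibrium: P* = 102.5, Q* = 114.
New equilibrium: 575.25 - 4.5P = -54 + 2P, so 629.25 = 6.5P and P' = 2517/26; Q' = 575.25 − 4.5(2517/26) = 1815/13.
Change in quantity: 1815/13 − 114 = 333/13.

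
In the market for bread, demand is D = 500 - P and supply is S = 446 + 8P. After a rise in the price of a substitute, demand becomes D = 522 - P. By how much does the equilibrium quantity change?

ΔQ = 176/9

Original equilibrium: P* = 6, Q* = 494.
New equilibrium: 522 - P = 446 + 8P, so 76 = 9P and P' = 76/9; Q' = 522 − 1(76/9) = 4622/9.
Change in quantity: 4622/9 − 494 = 176/9.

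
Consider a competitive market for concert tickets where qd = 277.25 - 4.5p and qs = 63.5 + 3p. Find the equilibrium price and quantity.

Set qd = qs: 277.25 - 4.5p = 63.5 + 3p.
213.75 = 7.5p, so p* = 28.5.
q* = 277.25 − 4.5(28.5) = 149.

p* = 28.5, q* = 149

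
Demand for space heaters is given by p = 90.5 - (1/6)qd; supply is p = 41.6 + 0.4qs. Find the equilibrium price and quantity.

Set the two price expressions equal: 90.5 - (1/6)q = 41.6 + 0.4q.
48.9 = (17/30)q, so q* = 1467/17.
p* = 90.5 − (1/6)(1467/17) = 1294/17.

p* = 1294/17, q* = 1467/17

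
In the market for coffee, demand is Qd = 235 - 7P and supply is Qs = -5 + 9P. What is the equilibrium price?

P* = 15

Set Qd = Qs: 235 - 7P = -5 + 9P.
240 = 16P, so P* = 15.
Q* = 235 − 7(15) = 130.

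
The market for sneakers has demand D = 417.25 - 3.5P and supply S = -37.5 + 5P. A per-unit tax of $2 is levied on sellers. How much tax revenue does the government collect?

Tax revenue = 7680/17

Pre-tax equilibrium: P* = 53.5, Q* = 230.
Tax on sellers shifts supply to S = -37.5 + 5(P − 2) = -47.5 + 5P.
417.25 - 3.5P = -47.5 + 5P gives buyer price Pb = 1859/34; sellers receive Ps = 1859/34 − 2 = 1791/34.
New quantity: Q = 417.25 − 3.5(1859/34) = 3840/17.
Revenue = 2 × 3840/17 = 7680/17.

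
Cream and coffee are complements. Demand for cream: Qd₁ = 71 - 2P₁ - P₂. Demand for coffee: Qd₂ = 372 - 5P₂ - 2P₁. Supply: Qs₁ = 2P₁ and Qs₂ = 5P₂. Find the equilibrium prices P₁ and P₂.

P₁ = 169/19, P₂ = 673/19

Market 1: 71 - 2P₁ - P₂ = 2P₁ → 4P₁ + P₂ = 71.
Market 2: 10P₂ + 2P₁ = 372.
Eliminating P₂: 10×(1) − 1×(2) gives 38P₁ = 338, so P₁ = 169/19.
Back-substitute into (2): P₂ = (372 − 2×169/19) / 10 = 673/19.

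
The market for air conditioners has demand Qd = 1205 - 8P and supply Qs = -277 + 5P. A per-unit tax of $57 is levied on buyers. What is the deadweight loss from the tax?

Pre-tax equilibrium: P* = 114, Q* = 293.
Tax on buyers shifts demand to Qd = 1205 − 8(P + 57) = 749 - 8P.
749 - 8P = -277 + 5P gives seller price Ps = 1026/13; buyers pay Pb = 1026/13 + 57 = 1767/13.
New quantity: Q = 1205 − 8(1767/13) = 1529/13.
DWL = ½ × 57 × (293 − 1529/13) = 64980/13.

Deadweight loss = 64980/13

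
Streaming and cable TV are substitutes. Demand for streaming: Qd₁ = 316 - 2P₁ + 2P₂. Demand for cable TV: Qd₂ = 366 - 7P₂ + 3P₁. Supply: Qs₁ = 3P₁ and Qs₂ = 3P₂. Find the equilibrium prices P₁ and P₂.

Market 1: 316 - 2P₁ + 2P₂ = 3P₁ → 5P₁ - 2P₂ = 316.
Market 2: 10P₂ - 3P₁ = 366.
Eliminating P₂: 10×(1) + 2×(2) gives 44P₁ = 3892, so P₁ = 973/11.
Back-substitute into (2): P₂ = (366 + 3×973/11) / 10 = 1389/22.

P₁ = 973/11, P₂ = 1389/22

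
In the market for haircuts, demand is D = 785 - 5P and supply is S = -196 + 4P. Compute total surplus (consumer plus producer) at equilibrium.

Equilibrium: 785 - 5P = -196 + 4P gives P* = 109, Q* = 240.
Demand choke price: P = 157; supply starts at P = 49.
CS = ½(157 − 109)(240) = 5760; PS = ½(109 − 49)(240) = 7200.

Total surplus = 12960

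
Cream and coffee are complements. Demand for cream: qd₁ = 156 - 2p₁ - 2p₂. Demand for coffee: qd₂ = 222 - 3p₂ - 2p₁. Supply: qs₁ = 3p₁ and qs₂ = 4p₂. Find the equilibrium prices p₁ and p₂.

Market 1: 156 - 2p₁ - 2p₂ = 3p₁ → 5p₁ + 2p₂ = 156.
Market 2: 7p₂ + 2p₁ = 222.
Eliminating p₂: 7×(1) − 2×(2) gives 31p₁ = 648, so p₁ = 648/31.
Back-substitute into (2): p₂ = (222 − 2×648/31) / 7 = 798/31.

p₁ = 648/31, p₂ = 798/31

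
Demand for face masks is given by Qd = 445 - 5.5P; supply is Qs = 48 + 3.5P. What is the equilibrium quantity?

Q* = 3643/18

Set Qd = Qs: 445 - 5.5P = 48 + 3.5P.
397 = 9P, so P* = 397/9.
Q* = 445 − 5.5(397/9) = 3643/18.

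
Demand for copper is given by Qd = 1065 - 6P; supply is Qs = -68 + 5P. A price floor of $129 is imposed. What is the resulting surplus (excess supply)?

Equilibrium price would be P* = 103, so the floor at 129 binds.
At P = 129: Qd = 291, Qs = 577.
Surplus = 577 − 291 = 286.

Surplus = 286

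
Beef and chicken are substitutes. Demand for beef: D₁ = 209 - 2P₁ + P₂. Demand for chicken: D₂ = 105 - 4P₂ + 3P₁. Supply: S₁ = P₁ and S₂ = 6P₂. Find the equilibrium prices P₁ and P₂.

Market 1: 209 - 2P₁ + P₂ = P₁ → 3P₁ - P₂ = 209.
Market 2: 10P₂ - 3P₁ = 105.
Eliminating P₂: 10×(1) + 1×(2) gives 27P₁ = 2195, so P₁ = 2195/27.
Back-substitute into (2): P₂ = (105 + 3×2195/27) / 10 = 314/9.

P₁ = 2195/27, P₂ = 314/9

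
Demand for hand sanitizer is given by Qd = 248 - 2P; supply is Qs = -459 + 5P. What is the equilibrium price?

Set Qd = Qs: 248 - 2P = -459 + 5P.
707 = 7P, so P* = 101.
Q* = 248 − 2(101) = 46.

P* = 101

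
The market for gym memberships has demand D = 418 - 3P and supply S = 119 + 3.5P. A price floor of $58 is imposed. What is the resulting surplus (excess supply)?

Surplus = 78

Equilibrium price would be P* = 46, so the floor at 58 binds.
At P = 58: D = 244, S = 322.
Surplus = 322 − 244 = 78.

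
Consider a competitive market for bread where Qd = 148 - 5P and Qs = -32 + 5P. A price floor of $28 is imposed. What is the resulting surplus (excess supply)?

Equilibrium price would be P* = 18, so the floor at 28 binds.
At P = 28: Qd = 8, Qs = 108.
Surplus = 108 − 8 = 100.

Surplus = 100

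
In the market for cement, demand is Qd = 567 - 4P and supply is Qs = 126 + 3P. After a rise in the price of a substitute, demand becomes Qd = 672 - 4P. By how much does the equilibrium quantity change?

ΔQ = 45

Original equilibrium: P* = 63, Q* = 315.
New equilibrium: 672 - 4P = 126 + 3P, so 546 = 7P and P' = 78; Q' = 672 − 4(78) = 360.
Change in quantity: 360 − 315 = 45.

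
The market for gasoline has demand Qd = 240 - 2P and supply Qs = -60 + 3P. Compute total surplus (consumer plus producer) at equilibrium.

Total surplus = 6000

Equilibrium: 240 - 2P = -60 + 3P gives P* = 60, Q* = 120.
Demand choke price: P = 120; supply starts at P = 20.
CS = ½(120 − 60)(120) = 3600; PS = ½(60 − 20)(120) = 2400.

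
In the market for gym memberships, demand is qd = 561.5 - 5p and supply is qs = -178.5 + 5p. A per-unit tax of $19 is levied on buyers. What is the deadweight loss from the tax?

Pre-tax equilibrium: p* = 74, q* = 191.5.
Tax on buyers shifts demand to qd = 561.5 − 5(p + 19) = 466.5 - 5p.
466.5 - 5p = -178.5 + 5p gives seller price ps = 64.5; buyers pay pb = 64.5 + 19 = 83.5.
New quantity: q = 561.5 − 5(83.5) = 144.
DWL = ½ × 19 × (191.5 − 144) = 451.25.

Deadweight loss = 451.25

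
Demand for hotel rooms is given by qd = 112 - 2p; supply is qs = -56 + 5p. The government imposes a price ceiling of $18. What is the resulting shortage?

Equilibrium price would be p* = 24, so the ceiling at 18 binds.
At p = 18: qd = 112 − 2(18) = 76, qs = -56 + 5(18) = 34.
Shortage = 76 − 34 = 42.

Shortage = 42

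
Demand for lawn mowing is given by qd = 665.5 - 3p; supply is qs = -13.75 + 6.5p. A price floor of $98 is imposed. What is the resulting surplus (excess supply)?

Equilibrium price would be p* = 71.5, so the floor at 98 binds.
At p = 98: qd = 371.5, qs = 623.25.
Surplus = 623.25 − 371.5 = 251.75.

Surplus = 251.75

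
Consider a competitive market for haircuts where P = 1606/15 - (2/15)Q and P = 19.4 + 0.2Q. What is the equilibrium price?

P* = 72

Set the two price expressions equal: 1606/15 - (2/15)Q = 19.4 + 0.2Q.
263/3 = (1/3)Q, so Q* = 263.
P* = 1606/15 − (2/15)(263) = 72.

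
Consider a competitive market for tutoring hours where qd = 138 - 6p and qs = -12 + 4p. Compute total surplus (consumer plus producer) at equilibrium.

Total surplus = 480

Equilibrium: 138 - 6p = -12 + 4p gives p* = 15, q* = 48.
Demand choke price: p = 23; supply starts at p = 3.
CS = ½(23 − 15)(48) = 192; PS = ½(15 − 3)(48) = 288.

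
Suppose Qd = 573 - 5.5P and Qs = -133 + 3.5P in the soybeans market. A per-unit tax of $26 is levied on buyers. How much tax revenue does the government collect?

Pre-tax equilibrium: P* = 706/9, Q* = 1274/9.
Tax on buyers shifts demand to Qd = 573 − 5.5(P + 26) = 430 - 5.5P.
430 - 5.5P = -133 + 3.5P gives seller price Ps = 563/9; buyers pay Pb = 563/9 + 26 = 797/9.
New quantity: Q = 573 − 5.5(797/9) = 1547/18.
Revenue = 26 × 1547/18 = 20111/9.

Tax revenue = 20111/9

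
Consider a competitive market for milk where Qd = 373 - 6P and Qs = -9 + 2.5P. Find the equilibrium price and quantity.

P* = 764/17, Q* = 1757/17

Set Qd = Qs: 373 - 6P = -9 + 2.5P.
382 = 8.5P, so P* = 764/17.
Q* = 373 − 6(764/17) = 1757/17.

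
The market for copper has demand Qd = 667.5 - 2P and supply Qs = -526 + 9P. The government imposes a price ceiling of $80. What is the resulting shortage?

Shortage = 313.5

Equilibrium price would be P* = 108.5, so the ceiling at 80 binds.
At P = 80: Qd = 667.5 − 2(80) = 507.5, Qs = -526 + 9(80) = 194.
Shortage = 507.5 − 194 = 313.5.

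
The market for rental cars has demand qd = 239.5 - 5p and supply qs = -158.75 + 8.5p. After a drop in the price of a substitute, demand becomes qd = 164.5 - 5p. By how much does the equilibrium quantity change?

Original equilibrium: p* = 29.5, q* = 92.
New equilibrium: 164.5 - 5p = -158.75 + 8.5p, so 323.25 = 13.5p and p' = 431/18; q' = 164.5 − 5(431/18) = 403/9.
Change in quantity: 403/9 − 92 = -425/9.

Δq = -425/9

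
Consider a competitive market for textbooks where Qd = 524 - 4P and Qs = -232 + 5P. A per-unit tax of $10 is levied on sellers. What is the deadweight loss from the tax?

Deadweight loss = 1000/9

Pre-tax equilibrium: P* = 84, Q* = 188.
Tax on sellers shifts supply to Qs = -232 + 5(P − 10) = -282 + 5P.
524 - 4P = -282 + 5P gives buyer price Pb = 806/9; sellers receive Ps = 806/9 − 10 = 716/9.
New quantity: Q = 524 − 4(806/9) = 1492/9.
DWL = ½ × 10 × (188 − 1492/9) = 1000/9.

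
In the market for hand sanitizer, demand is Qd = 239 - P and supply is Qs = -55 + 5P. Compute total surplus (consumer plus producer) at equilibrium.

Total surplus = 21660

Equilibrium: 239 - P = -55 + 5P gives P* = 49, Q* = 190.
Demand choke price: P = 239; supply starts at P = 11.
CS = ½(239 − 49)(190) = 18050; PS = ½(49 − 11)(190) = 3610.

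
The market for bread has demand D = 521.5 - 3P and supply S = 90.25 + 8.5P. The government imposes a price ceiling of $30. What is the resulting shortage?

Shortage = 86.25

Equilibrium price would be P* = 37.5, so the ceiling at 30 binds.
At P = 30: D = 521.5 − 3(30) = 431.5, S = 90.25 + 8.5(30) = 345.25.
Shortage = 431.5 − 345.25 = 86.25.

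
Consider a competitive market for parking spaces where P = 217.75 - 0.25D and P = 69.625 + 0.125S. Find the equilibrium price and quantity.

Set the two price expressions equal: 217.75 - 0.25Q = 69.625 + 0.125Q.
148.125 = 0.375Q, so Q* = 395.
P* = 217.75 − (0.25)(395) = 119.

P* = 119, Q* = 395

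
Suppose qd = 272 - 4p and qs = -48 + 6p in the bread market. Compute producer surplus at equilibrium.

Producer surplus = 1728

Equilibrium: 272 - 4p = -48 + 6p gives p* = 32, q* = 144.
Supply starts at p = 8 (where qs = 0).
PS = ½(32 − 8)(144) = 1728.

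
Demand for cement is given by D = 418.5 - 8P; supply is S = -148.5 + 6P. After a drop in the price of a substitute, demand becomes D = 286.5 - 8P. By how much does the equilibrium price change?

ΔP = -66/7

Original equilibrium: P* = 40.5, Q* = 94.5.
New equilibrium: 286.5 - 8P = -148.5 + 6P, so 435 = 14P and P' = 435/14; Q' = 286.5 − 8(435/14) = 531/14.
Change in price: 435/14 − 40.5 = -66/7.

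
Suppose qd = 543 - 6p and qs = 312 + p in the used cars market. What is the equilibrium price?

Set qd = qs: 543 - 6p = 312 + p.
231 = 7p, so p* = 33.
q* = 543 − 6(33) = 345.

p* = 33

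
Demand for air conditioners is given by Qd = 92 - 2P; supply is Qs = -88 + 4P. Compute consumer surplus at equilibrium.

Equilibrium: 92 - 2P = -88 + 4P gives P* = 30, Q* = 32.
Demand choke price (Qd = 0): P = 46.
CS = ½(46 − 30)(32) = 256.

Consumer surplus = 256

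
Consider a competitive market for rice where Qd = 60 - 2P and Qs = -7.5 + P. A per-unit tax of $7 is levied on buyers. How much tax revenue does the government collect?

Pre-tax equilibrium: P* = 22.5, Q* = 15.
Tax on buyers shifts demand to Qd = 60 − 2(P + 7) = 46 - 2P.
46 - 2P = -7.5 + P gives seller price Ps = 107/6; buyers pay Pb = 107/6 + 7 = 149/6.
New quantity: Q = 60 − 2(149/6) = 31/3.
Revenue = 7 × 31/3 = 217/3.

Tax revenue = 217/3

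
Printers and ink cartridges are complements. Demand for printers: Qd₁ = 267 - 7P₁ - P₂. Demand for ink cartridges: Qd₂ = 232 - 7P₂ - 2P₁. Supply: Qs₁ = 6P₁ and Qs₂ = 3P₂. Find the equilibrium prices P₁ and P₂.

Market 1: 267 - 7P₁ - P₂ = 6P₁ → 13P₁ + P₂ = 267.
Market 2: 10P₂ + 2P₁ = 232.
Eliminating P₂: 10×(1) − 1×(2) gives 128P₁ = 2438, so P₁ = 19.046875.
Back-substitute into (2): P₂ = (232 − 2×19.046875) / 10 = 19.390625.

P₁ = 19.046875, P₂ = 19.390625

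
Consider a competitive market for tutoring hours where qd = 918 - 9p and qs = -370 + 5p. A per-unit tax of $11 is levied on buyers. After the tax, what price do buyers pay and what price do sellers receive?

Pre-tax equilibrium: p* = 92, q* = 90.
Tax on buyers shifts demand to qd = 918 − 9(p + 11) = 819 - 9p.
819 - 9p = -370 + 5p gives seller price ps = 1189/14; buyers pay pb = 1189/14 + 11 = 1343/14.
New quantity: q = 918 − 9(1343/14) = 765/14.

Buyers pay 1343/14, sellers receive 1189/14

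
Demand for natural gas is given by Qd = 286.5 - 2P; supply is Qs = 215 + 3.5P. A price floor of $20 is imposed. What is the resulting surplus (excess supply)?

Surplus = 38.5

Equilibrium price would be P* = 13, so the floor at 20 binds.
At P = 20: Qd = 246.5, Qs = 285.
Surplus = 285 − 246.5 = 38.5.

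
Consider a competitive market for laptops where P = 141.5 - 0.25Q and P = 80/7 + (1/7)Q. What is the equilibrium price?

P* = 646/11

Set the two price expressions equal: 141.5 - 0.25Q = 80/7 + (1/7)Q.
1821/14 = (11/28)Q, so Q* = 3642/11.
P* = 141.5 − (0.25)(3642/11) = 646/11.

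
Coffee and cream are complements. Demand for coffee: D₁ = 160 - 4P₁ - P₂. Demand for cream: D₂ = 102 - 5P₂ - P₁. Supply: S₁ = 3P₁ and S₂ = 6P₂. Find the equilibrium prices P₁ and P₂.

Market 1: 160 - 4P₁ - P₂ = 3P₁ → 7P₁ + P₂ = 160.
Market 2: 11P₂ + P₁ = 102.
Eliminating P₂: 11×(1) − 1×(2) gives 76P₁ = 1658, so P₁ = 829/38.
Back-substitute into (2): P₂ = (102 − 1×829/38) / 11 = 277/38.

P₁ = 829/38, P₂ = 277/38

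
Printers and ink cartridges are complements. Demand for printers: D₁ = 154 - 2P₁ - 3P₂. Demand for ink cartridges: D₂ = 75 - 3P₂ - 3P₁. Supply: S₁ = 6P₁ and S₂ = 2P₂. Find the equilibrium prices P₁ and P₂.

Market 1: 154 - 2P₁ - 3P₂ = 6P₁ → 8P₁ + 3P₂ = 154.
Market 2: 5P₂ + 3P₁ = 75.
Eliminating P₂: 5×(1) − 3×(2) gives 31P₁ = 545, so P₁ = 545/31.
Back-substitute into (2): P₂ = (75 − 3×545/31) / 5 = 138/31.

P₁ = 545/31, P₂ = 138/31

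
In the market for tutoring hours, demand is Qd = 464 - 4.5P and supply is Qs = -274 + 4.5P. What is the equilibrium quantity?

Q* = 95

Set Qd = Qs: 464 - 4.5P = -274 + 4.5P.
738 = 9P, so P* = 82.
Q* = 464 − 4.5(82) = 95.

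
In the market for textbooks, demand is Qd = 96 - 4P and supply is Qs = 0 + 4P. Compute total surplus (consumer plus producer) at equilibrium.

Equilibrium: 96 - 4P = 0 + 4P gives P* = 12, Q* = 48.
Demand choke price: P = 24; supply starts at P = 0.
CS = ½(24 − 12)(48) = 288; PS = ½(12 − 0)(48) = 288.

Total surplus = 576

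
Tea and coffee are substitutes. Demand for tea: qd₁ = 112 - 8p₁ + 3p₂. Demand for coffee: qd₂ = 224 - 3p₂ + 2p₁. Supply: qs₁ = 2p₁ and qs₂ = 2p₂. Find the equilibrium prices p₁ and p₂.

p₁ = 28, p₂ = 56

Market 1: 112 - 8p₁ + 3p₂ = 2p₁ → 10p₁ - 3p₂ = 112.
Market 2: 5p₂ - 2p₁ = 224.
Eliminating p₂: 5×(1) + 3×(2) gives 44p₁ = 1232, so p₁ = 28.
Back-substitute into (2): p₂ = (224 + 2×28) / 5 = 56.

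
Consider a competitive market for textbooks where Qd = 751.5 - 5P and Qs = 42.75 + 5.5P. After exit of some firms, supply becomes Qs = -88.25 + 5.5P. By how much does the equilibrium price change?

Original equilibrium: P* = 67.5, Q* = 414.
New equilibrium: 751.5 - 5P = -88.25 + 5.5P, so 839.75 = 10.5P and P' = 3359/42; Q' = 751.5 − 5(3359/42) = 7384/21.
Change in price: 3359/42 − 67.5 = 262/21.

ΔP = 262/21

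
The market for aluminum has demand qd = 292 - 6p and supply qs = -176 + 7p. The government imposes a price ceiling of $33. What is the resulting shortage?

Equilibrium price would be p* = 36, so the ceiling at 33 binds.
At p = 33: qd = 292 − 6(33) = 94, qs = -176 + 7(33) = 55.
Shortage = 94 − 55 = 39.

Shortage = 39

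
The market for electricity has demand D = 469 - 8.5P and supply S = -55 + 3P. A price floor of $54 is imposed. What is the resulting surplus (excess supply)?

Surplus = 97

Equilibrium price would be P* = 1048/23, so the floor at 54 binds.
At P = 54: D = 10, S = 107.
Surplus = 107 − 10 = 97.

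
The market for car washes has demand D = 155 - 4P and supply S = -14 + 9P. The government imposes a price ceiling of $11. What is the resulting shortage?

Shortage = 26

Equilibrium price would be P* = 13, so the ceiling at 11 binds.
At P = 11: D = 155 − 4(11) = 111, S = -14 + 9(11) = 85.
Shortage = 111 − 85 = 26.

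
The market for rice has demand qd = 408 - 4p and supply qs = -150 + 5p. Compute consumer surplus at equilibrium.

Consumer surplus = 3200

Equilibrium: 408 - 4p = -150 + 5p gives p* = 62, q* = 160.
Demand choke price (qd = 0): p = 102.
CS = ½(102 − 62)(160) = 3200.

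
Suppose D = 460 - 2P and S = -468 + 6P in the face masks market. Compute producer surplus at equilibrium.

Producer surplus = 4332

Equilibrium: 460 - 2P = -468 + 6P gives P* = 116, Q* = 228.
Supply starts at P = 78 (where S = 0).
PS = ½(116 − 78)(228) = 4332.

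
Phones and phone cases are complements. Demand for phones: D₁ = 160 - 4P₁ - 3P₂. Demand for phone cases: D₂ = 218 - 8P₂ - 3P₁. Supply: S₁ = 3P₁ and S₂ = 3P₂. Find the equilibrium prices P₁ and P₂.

Market 1: 160 - 4P₁ - 3P₂ = 3P₁ → 7P₁ + 3P₂ = 160.
Market 2: 11P₂ + 3P₁ = 218.
Eliminating P₂: 11×(1) − 3×(2) gives 68P₁ = 1106, so P₁ = 553/34.
Back-substitute into (2): P₂ = (218 − 3×553/34) / 11 = 523/34.

P₁ = 553/34, P₂ = 523/34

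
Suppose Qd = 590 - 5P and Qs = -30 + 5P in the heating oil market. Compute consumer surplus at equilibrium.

Consumer surplus = 7840

Equilibrium: 590 - 5P = -30 + 5P gives P* = 62, Q* = 280.
Demand choke price (Qd = 0): P = 118.
CS = ½(118 − 62)(280) = 7840.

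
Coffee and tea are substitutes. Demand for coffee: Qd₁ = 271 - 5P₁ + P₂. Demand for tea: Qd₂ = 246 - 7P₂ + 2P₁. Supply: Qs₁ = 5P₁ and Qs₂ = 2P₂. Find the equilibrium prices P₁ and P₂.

P₁ = 2685/88, P₂ = 1501/44

Market 1: 271 - 5P₁ + P₂ = 5P₁ → 10P₁ - P₂ = 271.
Market 2: 9P₂ - 2P₁ = 246.
Eliminating P₂: 9×(1) + 1×(2) gives 88P₁ = 2685, so P₁ = 2685/88.
Back-substitute into (2): P₂ = (246 + 2×2685/88) / 9 = 1501/44.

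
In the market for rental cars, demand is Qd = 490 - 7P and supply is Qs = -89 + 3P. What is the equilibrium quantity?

Q* = 84.7

Set Qd = Qs: 490 - 7P = -89 + 3P.
579 = 10P, so P* = 57.9.
Q* = 490 − 7(57.9) = 84.7.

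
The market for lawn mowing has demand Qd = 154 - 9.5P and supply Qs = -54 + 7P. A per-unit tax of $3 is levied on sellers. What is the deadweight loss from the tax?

Deadweight loss = 399/22

Pre-tax equilibrium: P* = 416/33, Q* = 1130/33.
Tax on sellers shifts supply to Qs = -54 + 7(P − 3) = -75 + 7P.
154 - 9.5P = -75 + 7P gives buyer price Pb = 458/33; sellers receive Ps = 458/33 − 3 = 359/33.
New quantity: Q = 154 − 9.5(458/33) = 731/33.
DWL = ½ × 3 × (1130/33 − 731/33) = 399/22.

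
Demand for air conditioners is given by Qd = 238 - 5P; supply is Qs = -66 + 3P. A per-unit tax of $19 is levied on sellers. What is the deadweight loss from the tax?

Pre-tax equilibrium: P* = 38, Q* = 48.
Tax on sellers shifts supply to Qs = -66 + 3(P − 19) = -123 + 3P.
238 - 5P = -123 + 3P gives buyer price Pb = 45.125; sellers receive Ps = 45.125 − 19 = 26.125.
New quantity: Q = 238 − 5(45.125) = 12.375.
DWL = ½ × 19 × (48 − 12.375) = 338.4375.

Deadweight loss = 338.4375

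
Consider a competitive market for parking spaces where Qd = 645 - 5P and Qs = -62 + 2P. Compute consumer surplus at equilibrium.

Consumer surplus = 1960

Equilibrium: 645 - 5P = -62 + 2P gives P* = 101, Q* = 140.
Demand choke price (Qd = 0): P = 129.
CS = ½(129 − 101)(140) = 1960.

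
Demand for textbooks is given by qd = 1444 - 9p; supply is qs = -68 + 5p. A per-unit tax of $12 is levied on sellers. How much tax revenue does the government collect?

Tax revenue = 36408/7

Pre-tax equilibrium: p* = 108, q* = 472.
Tax on sellers shifts supply to qs = -68 + 5(p − 12) = -128 + 5p.
1444 - 9p = -128 + 5p gives buyer price pb = 786/7; sellers receive ps = 786/7 − 12 = 702/7.
New quantity: q = 1444 − 9(786/7) = 3034/7.
Revenue = 12 × 3034/7 = 36408/7.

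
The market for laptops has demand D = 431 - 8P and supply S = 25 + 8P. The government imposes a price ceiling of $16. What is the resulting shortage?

Shortage = 150

Equilibrium price would be P* = 25.375, so the ceiling at 16 binds.
At P = 16: D = 431 − 8(16) = 303, S = 25 + 8(16) = 153.
Shortage = 303 − 153 = 150.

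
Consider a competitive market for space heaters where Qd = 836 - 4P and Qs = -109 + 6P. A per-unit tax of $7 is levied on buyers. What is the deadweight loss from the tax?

Deadweight loss = 58.8

Pre-tax equilibrium: P* = 94.5, Q* = 458.
Tax on buyers shifts demand to Qd = 836 − 4(P + 7) = 808 - 4P.
808 - 4P = -109 + 6P gives seller price Ps = 91.7; buyers pay Pb = 91.7 + 7 = 98.7.
New quantity: Q = 836 − 4(98.7) = 441.2.
DWL = ½ × 7 × (458 − 441.2) = 58.8.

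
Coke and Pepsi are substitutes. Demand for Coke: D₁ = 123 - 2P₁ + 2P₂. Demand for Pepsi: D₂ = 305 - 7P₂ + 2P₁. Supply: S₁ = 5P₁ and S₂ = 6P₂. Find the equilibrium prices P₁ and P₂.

Market 1: 123 - 2P₁ + 2P₂ = 5P₁ → 7P₁ - 2P₂ = 123.
Market 2: 13P₂ - 2P₁ = 305.
Eliminating P₂: 13×(1) + 2×(2) gives 87P₁ = 2209, so P₁ = 2209/87.
Back-substitute into (2): P₂ = (305 + 2×2209/87) / 13 = 2381/87.

P₁ = 2209/87, P₂ = 2381/87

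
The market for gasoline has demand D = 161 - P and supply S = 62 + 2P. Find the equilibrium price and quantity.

P* = 33, Q* = 128

Set D = S: 161 - P = 62 + 2P.
99 = 3P, so P* = 33.
Q* = 161 − 1(33) = 128.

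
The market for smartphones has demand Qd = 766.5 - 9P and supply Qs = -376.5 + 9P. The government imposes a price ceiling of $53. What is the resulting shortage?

Equilibrium price would be P* = 63.5, so the ceiling at 53 binds.
At P = 53: Qd = 766.5 − 9(53) = 289.5, Qs = -376.5 + 9(53) = 100.5.
Shortage = 289.5 − 100.5 = 189.

Shortage = 189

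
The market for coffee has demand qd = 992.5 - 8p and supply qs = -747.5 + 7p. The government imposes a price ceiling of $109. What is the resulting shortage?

Equilibrium price would be p* = 116, so the ceiling at 109 binds.
At p = 109: qd = 992.5 − 8(109) = 120.5, qs = -747.5 + 7(109) = 15.5.
Shortage = 120.5 − 15.5 = 105.

Shortage = 105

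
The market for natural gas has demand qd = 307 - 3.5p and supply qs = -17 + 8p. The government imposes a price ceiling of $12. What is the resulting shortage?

Shortage = 186

Equilibrium price would be p* = 648/23, so the ceiling at 12 binds.
At p = 12: qd = 307 − 3.5(12) = 265, qs = -17 + 8(12) = 79.
Shortage = 265 − 79 = 186.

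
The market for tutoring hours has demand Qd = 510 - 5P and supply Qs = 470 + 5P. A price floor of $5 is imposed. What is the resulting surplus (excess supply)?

Equilibrium price would be P* = 4, so the floor at 5 binds.
At P = 5: Qd = 485, Qs = 495.
Surplus = 495 − 485 = 10.

Surplus = 10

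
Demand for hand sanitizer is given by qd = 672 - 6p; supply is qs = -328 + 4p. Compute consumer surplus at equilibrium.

Consumer surplus = 432

Equilibrium: 672 - 6p = -328 + 4p gives p* = 100, q* = 72.
Demand choke price (qd = 0): p = 112.
CS = ½(112 − 100)(72) = 432.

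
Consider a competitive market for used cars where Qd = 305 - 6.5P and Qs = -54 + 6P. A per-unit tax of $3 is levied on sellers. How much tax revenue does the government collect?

Tax revenue = 326.88

Pre-tax equilibrium: P* = 28.72, Q* = 118.32.
Tax on sellers shifts supply to Qs = -54 + 6(P − 3) = -72 + 6P.
305 - 6.5P = -72 + 6P gives buyer price Pb = 30.16; sellers receive Ps = 30.16 − 3 = 27.16.
New quantity: Q = 305 − 6.5(30.16) = 108.96.
Revenue = 3 × 108.96 = 326.88.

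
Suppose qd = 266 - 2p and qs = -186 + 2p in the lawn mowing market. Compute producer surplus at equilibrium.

Producer surplus = 400

Equilibrium: 266 - 2p = -186 + 2p gives p* = 113, q* = 40.
Supply starts at p = 93 (where qs = 0).
PS = ½(113 − 93)(40) = 400.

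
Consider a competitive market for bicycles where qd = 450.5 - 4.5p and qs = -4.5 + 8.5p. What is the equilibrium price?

p* = 35

Set qd = qs: 450.5 - 4.5p = -4.5 + 8.5p.
455 = 13p, so p* = 35.
q* = 450.5 − 4.5(35) = 293.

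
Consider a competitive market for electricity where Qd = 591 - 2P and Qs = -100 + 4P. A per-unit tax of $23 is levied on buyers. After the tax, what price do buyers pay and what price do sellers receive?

Pre-tax equilibrium: P* = 691/6, Q* = 1082/3.
Tax on buyers shifts demand to Qd = 591 − 2(P + 23) = 545 - 2P.
545 - 2P = -100 + 4P gives seller price Ps = 107.5; buyers pay Pb = 107.5 + 23 = 130.5.
New quantity: Q = 591 − 2(130.5) = 330.

Buyers pay $130.5, sellers receive $107.5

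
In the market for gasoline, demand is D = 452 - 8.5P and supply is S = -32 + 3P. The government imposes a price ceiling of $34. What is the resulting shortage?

Shortage = 93

Equilibrium price would be P* = 968/23, so the ceiling at 34 binds.
At P = 34: D = 452 − 8.5(34) = 163, S = -32 + 3(34) = 70.
Shortage = 163 − 70 = 93.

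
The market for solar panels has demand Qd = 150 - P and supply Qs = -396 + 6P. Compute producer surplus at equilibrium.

Equilibrium: 150 - P = -396 + 6P gives P* = 78, Q* = 72.
Supply starts at P = 66 (where Qs = 0).
PS = ½(78 − 66)(72) = 432.

Producer surplus = 432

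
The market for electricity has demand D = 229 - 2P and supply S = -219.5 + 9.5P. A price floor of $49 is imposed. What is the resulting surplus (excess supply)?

Equilibrium price would be P* = 39, so the floor at 49 binds.
At P = 49: D = 131, S = 246.
Surplus = 246 − 131 = 115.

Surplus = 115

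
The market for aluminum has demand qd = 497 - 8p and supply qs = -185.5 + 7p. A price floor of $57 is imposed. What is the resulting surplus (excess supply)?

Equilibrium price would be p* = 45.5, so the floor at 57 binds.
At p = 57: qd = 41, qs = 213.5.
Surplus = 213.5 − 41 = 172.5.

Surplus = 172.5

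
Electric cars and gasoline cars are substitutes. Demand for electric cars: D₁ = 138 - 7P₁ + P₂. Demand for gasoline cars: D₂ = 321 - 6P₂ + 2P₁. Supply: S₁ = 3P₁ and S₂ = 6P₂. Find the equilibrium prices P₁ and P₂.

P₁ = 1977/118, P₂ = 1743/59

Market 1: 138 - 7P₁ + P₂ = 3P₁ → 10P₁ - P₂ = 138.
Market 2: 12P₂ - 2P₁ = 321.
Eliminating P₂: 12×(1) + 1×(2) gives 118P₁ = 1977, so P₁ = 1977/118.
Back-substitute into (2): P₂ = (321 + 2×1977/118) / 12 = 1743/59.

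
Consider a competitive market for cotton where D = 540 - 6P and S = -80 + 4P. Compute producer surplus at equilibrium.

Producer surplus = 3528

Equilibrium: 540 - 6P = -80 + 4P gives P* = 62, Q* = 168.
Supply starts at P = 20 (where S = 0).
PS = ½(62 − 20)(168) = 3528.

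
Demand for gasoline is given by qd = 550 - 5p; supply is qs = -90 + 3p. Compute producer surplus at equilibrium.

Producer surplus = 3750

Equilibrium: 550 - 5p = -90 + 3p gives p* = 80, q* = 150.
Supply starts at p = 30 (where qs = 0).
PS = ½(80 − 30)(150) = 3750.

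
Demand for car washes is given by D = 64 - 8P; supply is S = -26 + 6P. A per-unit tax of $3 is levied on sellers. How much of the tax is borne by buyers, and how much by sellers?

Buyers bear 9/7, sellers bear 12/7

Pre-tax equilibrium: P* = 45/7, Q* = 88/7.
Tax on sellers shifts supply to S = -26 + 6(P − 3) = -44 + 6P.
64 - 8P = -44 + 6P gives buyer price Pb = 54/7; sellers receive Ps = 54/7 − 3 = 33/7.
New quantity: Q = 64 − 8(54/7) = 16/7.
Buyer burden = 54/7 − 45/7 = 9/7; seller burden = 45/7 − 33/7 = 12/7.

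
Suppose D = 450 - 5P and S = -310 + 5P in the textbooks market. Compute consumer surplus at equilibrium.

Equilibrium: 450 - 5P = -310 + 5P gives P* = 76, Q* = 70.
Demand choke price (D = 0): P = 90.
CS = ½(90 − 76)(70) = 490.

Consumer surplus = 490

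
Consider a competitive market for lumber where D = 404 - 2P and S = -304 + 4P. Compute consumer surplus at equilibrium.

Equilibrium: 404 - 2P = -304 + 4P gives P* = 118, Q* = 168.
Demand choke price (D = 0): P = 202.
CS = ½(202 − 118)(168) = 7056.

Consumer surplus = 7056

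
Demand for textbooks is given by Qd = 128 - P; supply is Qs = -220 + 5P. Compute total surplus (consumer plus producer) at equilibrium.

Total surplus = 2940

Equilibrium: 128 - P = -220 + 5P gives P* = 58, Q* = 70.
Demand choke price: P = 128; supply starts at P = 44.
CS = ½(128 − 58)(70) = 2450; PS = ½(58 − 44)(70) = 490.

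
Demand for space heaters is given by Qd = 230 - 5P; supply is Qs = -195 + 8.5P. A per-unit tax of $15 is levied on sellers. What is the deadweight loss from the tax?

Deadweight loss = 2125/6

Pre-tax equilibrium: P* = 850/27, Q* = 1960/27.
Tax on sellers shifts supply to Qs = -195 + 8.5(P − 15) = -322.5 + 8.5P.
230 - 5P = -322.5 + 8.5P gives buyer price Pb = 1105/27; sellers receive Ps = 1105/27 − 15 = 700/27.
New quantity: Q = 230 − 5(1105/27) = 685/27.
DWL = ½ × 15 × (1960/27 − 685/27) = 2125/6.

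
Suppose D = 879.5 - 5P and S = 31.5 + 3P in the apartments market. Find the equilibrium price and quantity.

Set D = S: 879.5 - 5P = 31.5 + 3P.
848 = 8P, so P* = 106.
Q* = 879.5 − 5(106) = 349.5.

P* = 106, Q* = 349.5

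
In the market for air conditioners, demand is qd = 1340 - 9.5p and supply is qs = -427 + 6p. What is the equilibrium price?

Set qd = qs: 1340 - 9.5p = -427 + 6p.
1767 = 15.5p, so p* = 114.
q* = 1340 − 9.5(114) = 257.

p* = 114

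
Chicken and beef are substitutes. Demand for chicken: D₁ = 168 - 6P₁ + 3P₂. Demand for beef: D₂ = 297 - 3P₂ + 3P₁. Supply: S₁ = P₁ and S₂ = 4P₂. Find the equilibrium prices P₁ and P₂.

Market 1: 168 - 6P₁ + 3P₂ = P₁ → 7P₁ - 3P₂ = 168.
Market 2: 7P₂ - 3P₁ = 297.
Eliminating P₂: 7×(1) + 3×(2) gives 40P₁ = 2067, so P₁ = 51.675.
Back-substitute into (2): P₂ = (297 + 3×51.675) / 7 = 64.575.

P₁ = 51.675, P₂ = 64.575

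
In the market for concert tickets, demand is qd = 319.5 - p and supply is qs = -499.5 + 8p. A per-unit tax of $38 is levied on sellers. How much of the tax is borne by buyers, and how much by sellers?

Pre-tax equilibrium: p* = 91, q* = 228.5.
Tax on sellers shifts supply to qs = -499.5 + 8(p − 38) = -803.5 + 8p.
319.5 - p = -803.5 + 8p gives buyer price pb = 1123/9; sellers receive ps = 1123/9 − 38 = 781/9.
New quantity: q = 319.5 − 1(1123/9) = 3505/18.
Buyer burden = 1123/9 − 91 = 304/9; seller burden = 91 − 781/9 = 38/9.

Buyers bear 304/9, sellers bear 38/9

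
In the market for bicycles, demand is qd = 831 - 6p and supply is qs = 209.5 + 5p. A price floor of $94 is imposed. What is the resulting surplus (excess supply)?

Equilibrium price would be p* = 56.5, so the floor at 94 binds.
At p = 94: qd = 267, qs = 679.5.
Surplus = 679.5 − 267 = 412.5.

Surplus = 412.5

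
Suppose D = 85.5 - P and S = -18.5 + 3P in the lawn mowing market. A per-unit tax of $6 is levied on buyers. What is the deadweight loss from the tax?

Pre-tax equilibrium: P* = 26, Q* = 59.5.
Tax on buyers shifts demand to D = 85.5 − 1(P + 6) = 79.5 - P.
79.5 - P = -18.5 + 3P gives seller price Ps = 24.5; buyers pay Pb = 24.5 + 6 = 30.5.
New quantity: Q = 85.5 − 1(30.5) = 55.
DWL = ½ × 6 × (59.5 − 55) = 13.5.

Deadweight loss = 13.5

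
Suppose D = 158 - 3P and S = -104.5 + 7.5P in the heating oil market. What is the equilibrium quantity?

Q* = 83

Set D = S: 158 - 3P = -104.5 + 7.5P.
262.5 = 10.5P, so P* = 25.
Q* = 158 − 3(25) = 83.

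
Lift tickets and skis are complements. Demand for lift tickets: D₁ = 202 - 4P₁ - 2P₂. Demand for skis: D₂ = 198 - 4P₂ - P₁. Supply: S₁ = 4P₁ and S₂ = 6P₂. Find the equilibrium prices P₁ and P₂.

Market 1: 202 - 4P₁ - 2P₂ = 4P₁ → 8P₁ + 2P₂ = 202.
Market 2: 10P₂ + P₁ = 198.
Eliminating P₂: 10×(1) − 2×(2) gives 78P₁ = 1624, so P₁ = 812/39.
Back-substitute into (2): P₂ = (198 − 1×812/39) / 10 = 691/39.

P₁ = 812/39, P₂ = 691/39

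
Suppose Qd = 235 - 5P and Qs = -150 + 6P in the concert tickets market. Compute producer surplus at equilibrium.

Producer surplus = 300

Equilibrium: 235 - 5P = -150 + 6P gives P* = 35, Q* = 60.
Supply starts at P = 25 (where Qs = 0).
PS = ½(35 − 25)(60) = 300.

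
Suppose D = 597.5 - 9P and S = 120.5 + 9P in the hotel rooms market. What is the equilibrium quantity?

Q* = 359

Set D = S: 597.5 - 9P = 120.5 + 9P.
477 = 18P, so P* = 26.5.
Q* = 597.5 − 9(26.5) = 359.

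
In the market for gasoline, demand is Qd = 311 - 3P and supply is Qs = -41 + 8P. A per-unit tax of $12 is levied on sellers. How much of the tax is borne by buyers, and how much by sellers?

Pre-tax equilibrium: P* = 32, Q* = 215.
Tax on sellers shifts supply to Qs = -41 + 8(P − 12) = -137 + 8P.
311 - 3P = -137 + 8P gives buyer price Pb = 448/11; sellers receive Ps = 448/11 − 12 = 316/11.
New quantity: Q = 311 − 3(448/11) = 2077/11.
Buyer burden = 448/11 − 32 = 96/11; seller burden = 32 − 316/11 = 36/11.

Buyers bear 96/11, sellers bear 36/11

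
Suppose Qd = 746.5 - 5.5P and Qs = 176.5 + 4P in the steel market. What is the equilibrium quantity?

Q* = 416.5

Set Qd = Qs: 746.5 - 5.5P = 176.5 + 4P.
570 = 9.5P, so P* = 60.
Q* = 746.5 − 5.5(60) = 416.5.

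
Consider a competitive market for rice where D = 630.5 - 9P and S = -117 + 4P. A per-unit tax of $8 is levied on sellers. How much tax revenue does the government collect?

Tax revenue = 9448/13

Pre-tax equilibrium: P* = 57.5, Q* = 113.
Tax on sellers shifts supply to S = -117 + 4(P − 8) = -149 + 4P.
630.5 - 9P = -149 + 4P gives buyer price Pb = 1559/26; sellers receive Ps = 1559/26 − 8 = 1351/26.
New quantity: Q = 630.5 − 9(1559/26) = 1181/13.
Revenue = 8 × 1181/13 = 9448/13.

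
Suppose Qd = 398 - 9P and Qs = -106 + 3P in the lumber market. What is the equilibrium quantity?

Q* = 20

Set Qd = Qs: 398 - 9P = -106 + 3P.
504 = 12P, so P* = 42.
Q* = 398 − 9(42) = 20.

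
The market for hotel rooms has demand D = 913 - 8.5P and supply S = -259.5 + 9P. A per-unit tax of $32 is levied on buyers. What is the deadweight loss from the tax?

Pre-tax equilibrium: P* = 67, Q* = 343.5.
Tax on buyers shifts demand to D = 913 − 8.5(P + 32) = 641 - 8.5P.
641 - 8.5P = -259.5 + 9P gives seller price Ps = 1801/35; buyers pay Pb = 1801/35 + 32 = 2921/35.
New quantity: Q = 913 − 8.5(2921/35) = 14253/70.
DWL = ½ × 32 × (343.5 − 14253/70) = 78336/35.

Deadweight loss = 78336/35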